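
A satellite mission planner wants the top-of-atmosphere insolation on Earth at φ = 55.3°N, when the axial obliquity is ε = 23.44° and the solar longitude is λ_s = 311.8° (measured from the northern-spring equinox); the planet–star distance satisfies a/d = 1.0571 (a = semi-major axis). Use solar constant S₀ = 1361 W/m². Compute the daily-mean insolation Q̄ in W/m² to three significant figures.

Solar declination: sin δ = sin ε · sin λ_s = sin 23.44° × sin 311.8° = -0.29654, so δ = -17.250°.
cos H₀ = −tan(+55.3°) tan(-17.250°) = 0.4484, H₀ = 1.1058 rad.
Bracket: H₀ sin φ sin δ + cos φ cos δ sin H₀ = 1.1058×0.82214×-0.29654 + 0.56928×0.95502×0.89382 = -0.269591 + 0.485947 = 0.216356.
Inverse-square distance factor (a/d)² = 1.0571² = 1.117460.
Q̄ = (S₀/π) × 1.117460 × [bracket] = (1361/π) × 1.117460 × 0.216356 = 104.7 W/m².

Q̄ ≈ 105 W/m²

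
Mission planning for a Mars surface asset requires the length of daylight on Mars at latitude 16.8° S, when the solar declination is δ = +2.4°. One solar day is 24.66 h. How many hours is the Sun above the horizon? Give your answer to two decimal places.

12.23 h

cos H₀ = −tan φ · tan δ = −tan(-16.8°) × tan(+2.400°) = 0.0127, so H₀ = 1.5581 rad = 89.27°.
Daylight = 2H₀/(2π) × 24.66 h = (1.5581/π) × 24.66 = 12.23 h.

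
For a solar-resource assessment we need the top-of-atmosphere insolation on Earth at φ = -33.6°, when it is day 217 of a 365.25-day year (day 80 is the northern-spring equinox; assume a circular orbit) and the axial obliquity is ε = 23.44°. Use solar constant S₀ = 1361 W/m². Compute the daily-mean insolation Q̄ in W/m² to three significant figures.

Q̄ ≈ 247 W/m²

Solar longitude: λ_s = 360° × (217 − 80)/365.25 = 135.031°.
sin δ = sin 23.44° × sin 135.031° = 0.28113, so δ = +16.328°.
cos H₀ = −tan(-33.6°) tan(+16.328°) = 0.1946, H₀ = 1.3749 rad.
Bracket: H₀ sin φ sin δ + cos φ cos δ sin H₀ = 1.3749×-0.55339×0.28113 + 0.83292×0.95967×0.98088 = -0.213899 + 0.784045 = 0.570146.
Q̄ = (S₀/π) × [bracket] = (1361/π) × 0.570146 = 247.0 W/m².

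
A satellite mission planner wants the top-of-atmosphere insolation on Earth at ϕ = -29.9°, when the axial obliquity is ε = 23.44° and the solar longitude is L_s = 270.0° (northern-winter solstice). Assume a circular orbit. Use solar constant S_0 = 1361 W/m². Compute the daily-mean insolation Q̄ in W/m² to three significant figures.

Solar declination: sin δ = sin ε · sin L_s = sin 23.44° × sin 270.0° = -0.39779, so δ = -23.440°.
cos h₀ = −tan(-29.9°) tan(-23.440°) = -0.2493, h₀ = 1.8228 rad.
Bracket: h₀ sin ϕ sin δ + cos ϕ cos δ sin h₀ = 1.8228×-0.49849×-0.39779 + 0.86690×0.91748×0.96842 = 0.361451 + 0.770246 = 1.131697.
Q̄ = (S_0/π) × [bracket] = (1361/π) × 1.131697 = 490.3 W/m².

Q̄ ≈ 490 W/m²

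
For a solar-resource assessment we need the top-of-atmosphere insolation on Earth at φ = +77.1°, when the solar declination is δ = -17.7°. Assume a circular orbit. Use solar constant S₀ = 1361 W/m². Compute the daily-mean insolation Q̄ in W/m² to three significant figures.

Q̄ ≈ 0.00 W/m²

cos H₀ = −tan(+77.1°) tan(-17.700°) = 1.3934 ≥ 1 ⇒ polar night, H₀ = 0 and Q̄ = 0.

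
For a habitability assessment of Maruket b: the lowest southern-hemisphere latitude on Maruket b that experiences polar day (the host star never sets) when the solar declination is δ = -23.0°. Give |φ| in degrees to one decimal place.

Polar day requires cos H₀ = −tan φ tan δ ≤ −1, i.e. tan φ tan δ ≥ 1.
The boundary is |tan φ| · |tan δ| = 1, so |φ| = 90° − |δ| = 90° − 23.0° = 67.0° in the southern hemisphere.

|φ| = 67.0°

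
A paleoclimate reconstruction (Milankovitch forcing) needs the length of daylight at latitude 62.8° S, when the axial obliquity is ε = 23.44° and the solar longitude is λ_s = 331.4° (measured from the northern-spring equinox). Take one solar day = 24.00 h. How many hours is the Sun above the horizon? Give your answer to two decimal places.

14.96 h

Solar declination: sin δ = sin ε · sin λ_s = sin 23.44° × sin 331.4° = -0.19042, so δ = -10.977°.
cos H₀ = −tan φ · tan δ = −tan(-62.8°) × tan(-10.977°) = -0.3774, so H₀ = 1.9578 rad = 112.17°.
Daylight = 2H₀/(2π) × 24.00 h = (1.9578/π) × 24.00 = 14.96 h.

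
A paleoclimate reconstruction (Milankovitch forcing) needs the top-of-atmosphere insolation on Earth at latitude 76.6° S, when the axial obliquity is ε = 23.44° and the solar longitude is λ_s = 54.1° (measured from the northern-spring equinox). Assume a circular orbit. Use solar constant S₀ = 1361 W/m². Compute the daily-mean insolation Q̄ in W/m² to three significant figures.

Solar declination: sin δ = sin ε · sin λ_s = sin 23.44° × sin 54.1° = 0.32223, so δ = +18.798°.
cos H₀ = −tan(-76.6°) tan(+18.798°) = 1.4288 ≥ 1 ⇒ polar night, H₀ = 0 and Q̄ = 0.

Q̄ ≈ 0.00 W/m²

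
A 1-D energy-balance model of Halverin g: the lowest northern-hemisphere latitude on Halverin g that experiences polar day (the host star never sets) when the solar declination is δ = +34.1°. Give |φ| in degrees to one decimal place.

|φ| = 55.9°

Polar day requires cos H₀ = −tan φ tan δ ≤ −1, i.e. tan φ tan δ ≥ 1.
The boundary is |tan φ| · |tan δ| = 1, so |φ| = 90° − |δ| = 90° − 34.1° = 55.9° in the northern hemisphere.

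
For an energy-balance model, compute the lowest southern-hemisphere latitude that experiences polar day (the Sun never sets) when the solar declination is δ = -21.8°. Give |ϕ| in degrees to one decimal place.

Polar day requires cos h₀ = −tan ϕ tan δ ≤ −1, i.e. tan ϕ tan δ ≥ 1.
The boundary is |tan ϕ| · |tan δ| = 1, so |ϕ| = 90° − |δ| = 90° − 21.8° = 68.2° in the southern hemisphere.

|ϕ| = 68.2°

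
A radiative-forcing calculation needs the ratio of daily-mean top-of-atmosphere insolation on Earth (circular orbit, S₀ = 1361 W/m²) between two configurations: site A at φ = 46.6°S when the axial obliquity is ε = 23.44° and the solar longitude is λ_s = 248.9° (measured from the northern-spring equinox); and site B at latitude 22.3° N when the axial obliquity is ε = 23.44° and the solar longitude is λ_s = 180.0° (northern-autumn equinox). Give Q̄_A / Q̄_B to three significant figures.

— Configuration A (φ=-46.6°):
Solar declination: sin δ = sin ε · sin λ_s = sin 23.44° × sin 248.9° = -0.37112, so δ = -21.785°.
cos H₀ = −tan(-46.6°) tan(-21.785°) = -0.4226, H₀ = 2.0071 rad.
Bracket: H₀ sin φ sin δ + cos φ cos δ sin H₀ = 2.0071×-0.72657×-0.37112 + 0.68709×0.92859×0.90630 = 0.541204 + 0.578242 = 1.119446.
Q̄ = (S₀/π) × [bracket] = (1361/π) × 1.119446 = 484.97 W/m².
— Configuration B (φ=+22.3°):
Solar declination: sin δ = sin ε · sin λ_s = sin 23.44° × sin 180.0° = 0.00000, so δ = +0.000°.
cos H₀ = −tan(+22.3°) tan(+0.000°) = -0.0000, H₀ = 1.5708 rad.
Bracket: H₀ sin φ sin δ + cos φ cos δ sin H₀ = 1.5708×0.37946×0.00000 + 0.92521×1.00000×1.00000 = 0.000000 + 0.925210 = 0.925210.
Q̄ = (S₀/π) × [bracket] = (1361/π) × 0.925210 = 400.82 W/m².
Ratio Q̄_A / Q̄_B = 484.97 / 400.82 = 1.210.

Q̄_A / Q̄_B ≈ 1.21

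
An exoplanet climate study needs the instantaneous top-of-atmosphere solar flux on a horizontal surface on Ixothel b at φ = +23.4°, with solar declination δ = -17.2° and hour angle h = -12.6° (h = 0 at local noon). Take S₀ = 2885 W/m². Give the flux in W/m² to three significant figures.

cos θ_z = sin φ sin δ + cos φ cos δ cos h = -0.117440 + 0.855597 = 0.738157.
Flux = S₀ · cos θ_z = 2885 × 0.738157 = 2130 W/m².

2.13e+03 W/m²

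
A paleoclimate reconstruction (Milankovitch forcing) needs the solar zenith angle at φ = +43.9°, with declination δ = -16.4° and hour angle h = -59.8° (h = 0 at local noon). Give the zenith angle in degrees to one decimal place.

θ_z = 81.3°

cos θ_z = sin φ sin δ + cos φ cos δ cos h = -0.195776 + 0.347705 = 0.151929.
θ_z = arccos(0.151929) = 81.3°.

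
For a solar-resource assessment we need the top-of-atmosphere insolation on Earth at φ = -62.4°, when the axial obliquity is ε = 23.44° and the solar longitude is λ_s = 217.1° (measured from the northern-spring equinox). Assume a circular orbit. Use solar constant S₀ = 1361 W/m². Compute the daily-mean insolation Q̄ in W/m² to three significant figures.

Solar declination: sin δ = sin ε · sin λ_s = sin 23.44° × sin 217.1° = -0.23995, so δ = -13.884°.
cos H₀ = −tan(-62.4°) tan(-13.884°) = -0.4728, H₀ = 2.0633 rad.
Bracket: H₀ sin φ sin δ + cos φ cos δ sin H₀ = 2.0633×-0.88620×-0.23995 + 0.46330×0.97079×0.88117 = 0.438748 + 0.396321 = 0.835069.
Q̄ = (S₀/π) × [bracket] = (1361/π) × 0.835069 = 361.8 W/m².

Q̄ ≈ 362 W/m²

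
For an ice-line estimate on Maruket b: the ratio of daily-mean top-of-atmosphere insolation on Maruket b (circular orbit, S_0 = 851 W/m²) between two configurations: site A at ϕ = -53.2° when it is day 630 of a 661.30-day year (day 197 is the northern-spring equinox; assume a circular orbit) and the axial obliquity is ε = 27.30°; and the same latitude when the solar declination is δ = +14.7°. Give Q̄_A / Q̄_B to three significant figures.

Q̄_A / Q̄_B ≈ 3.77

— Configuration A (ϕ=-53.2°):
Solar longitude: L_s = 360° × (630 − 197)/661.30 = 235.718°.
sin δ = sin 27.30° × sin 235.718° = -0.37897, so δ = -22.270°.
cos h₀ = −tan(-53.2°) tan(-22.270°) = -0.5474, h₀ = 2.1501 rad.
Bracket: h₀ sin ϕ sin δ + cos ϕ cos δ sin h₀ = 2.1501×-0.80073×-0.37897 + 0.59902×0.92541×0.83686 = 0.652454 + 0.463904 = 1.116358.
Q̄ = (S_0/π) × [bracket] = (851/π) × 1.116358 = 302.40 W/m².
— Configuration B (ϕ=-53.2°):
cos h₀ = −tan(-53.2°) tan(+14.700°) = 0.3507, h₀ = 1.2125 rad.
Bracket: h₀ sin ϕ sin δ + cos ϕ cos δ sin h₀ = 1.2125×-0.80073×0.25376 + 0.59902×0.96727×0.93649 = -0.246372 + 0.542615 = 0.296243.
Q̄ = (S_0/π) × [bracket] = (851/π) × 0.296243 = 80.247 W/m².
Ratio Q̄_A / Q̄_B = 302.40 / 80.247 = 3.768.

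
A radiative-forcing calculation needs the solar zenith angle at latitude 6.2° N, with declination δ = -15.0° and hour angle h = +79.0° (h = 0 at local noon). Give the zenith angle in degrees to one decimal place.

cos θ_z = sin φ sin δ + cos φ cos δ cos h = -0.027952 + 0.183229 = 0.155277.
θ_z = arccos(0.155277) = 81.1°.

θ_z = 81.1°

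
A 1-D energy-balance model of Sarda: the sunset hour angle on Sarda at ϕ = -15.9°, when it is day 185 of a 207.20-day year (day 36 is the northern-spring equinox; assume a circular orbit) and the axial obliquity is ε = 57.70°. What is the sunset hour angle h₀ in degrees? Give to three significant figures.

Solar longitude: L_s = 360° × (185 − 36)/207.20 = 258.880°.
sin δ = sin 57.70° × sin 258.880° = -0.82939, so δ = -56.036°.
cos h₀ = −tan ϕ · tan δ = −tan(-15.9°) × tan(-56.036°) = -0.4229, so h₀ = 2.0074 rad = 115.02°.

h₀ = 115°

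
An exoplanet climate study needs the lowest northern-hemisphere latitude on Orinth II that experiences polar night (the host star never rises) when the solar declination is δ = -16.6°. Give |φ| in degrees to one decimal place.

Polar night requires cos H₀ = −tan φ tan δ ≥ 1, i.e. tan φ tan δ ≤ −1.
The boundary is |tan φ| · |tan δ| = 1, so |φ| = 90° − |δ| = 90° − 16.6° = 73.4° in the northern hemisphere.

|φ| = 73.4°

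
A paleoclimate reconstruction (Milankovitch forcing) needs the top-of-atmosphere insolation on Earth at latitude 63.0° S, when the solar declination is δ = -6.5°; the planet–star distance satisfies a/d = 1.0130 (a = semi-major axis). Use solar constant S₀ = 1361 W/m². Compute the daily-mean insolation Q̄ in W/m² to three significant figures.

cos H₀ = −tan(-63.0°) tan(-6.500°) = -0.2236, H₀ = 1.7963 rad.
Bracket: H₀ sin φ sin δ + cos φ cos δ sin H₀ = 1.7963×-0.89101×-0.11320 + 0.45399×0.99357×0.97468 = 0.181179 + 0.439650 = 0.620829.
Inverse-square distance factor (a/d)² = 1.0130² = 1.026169.
Q̄ = (S₀/π) × 1.026169 × [bracket] = (1361/π) × 1.026169 × 0.620829 = 276.0 W/m².

Q̄ ≈ 276 W/m²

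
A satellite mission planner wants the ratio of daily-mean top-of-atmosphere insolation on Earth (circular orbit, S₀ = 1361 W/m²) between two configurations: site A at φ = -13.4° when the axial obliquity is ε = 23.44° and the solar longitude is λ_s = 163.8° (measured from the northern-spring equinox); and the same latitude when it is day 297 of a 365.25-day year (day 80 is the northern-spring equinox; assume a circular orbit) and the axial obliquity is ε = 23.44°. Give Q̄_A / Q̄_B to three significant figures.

— Configuration A (φ=-13.4°):
Solar declination: sin δ = sin ε · sin λ_s = sin 23.44° × sin 163.8° = 0.11098, so δ = +6.372°.
cos H₀ = −tan(-13.4°) tan(+6.372°) = 0.0266, H₀ = 1.5442 rad.
Bracket: H₀ sin φ sin δ + cos φ cos δ sin H₀ = 1.5442×-0.23175×0.11098 + 0.97278×0.99382×0.99965 = -0.039716 + 0.966430 = 0.926714.
Q̄ = (S₀/π) × [bracket] = (1361/π) × 0.926714 = 401.47 W/m².
— Configuration B (φ=-13.4°):
Solar longitude: λ_s = 360° × (297 − 80)/365.25 = 213.881°.
sin δ = sin 23.44° × sin 213.881° = -0.22175, so δ = -12.812°.
cos H₀ = −tan(-13.4°) tan(-12.812°) = -0.0542, H₀ = 1.6250 rad.
Bracket: H₀ sin φ sin δ + cos φ cos δ sin H₀ = 1.6250×-0.23175×-0.22175 + 0.97278×0.97510×0.99853 = 0.083510 + 0.947163 = 1.030673.
Q̄ = (S₀/π) × [bracket] = (1361/π) × 1.030673 = 446.51 W/m².
Ratio Q̄_A / Q̄_B = 401.47 / 446.51 = 0.8991.

Q̄_A / Q̄_B ≈ 0.899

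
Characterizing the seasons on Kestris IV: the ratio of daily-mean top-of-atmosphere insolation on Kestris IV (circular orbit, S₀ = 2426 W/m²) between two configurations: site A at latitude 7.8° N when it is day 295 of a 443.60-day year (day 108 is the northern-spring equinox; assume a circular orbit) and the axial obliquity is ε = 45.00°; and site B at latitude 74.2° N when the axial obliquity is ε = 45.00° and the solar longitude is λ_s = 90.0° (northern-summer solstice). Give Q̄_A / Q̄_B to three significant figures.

— Configuration A (φ=+7.8°):
Solar longitude: λ_s = 360° × (295 − 108)/443.60 = 151.758°.
sin δ = sin 45.00° × sin 151.758° = 0.33460, so δ = +19.548°.
cos H₀ = −tan(+7.8°) tan(+19.548°) = -0.0486, H₀ = 1.6195 rad.
Bracket: H₀ sin φ sin δ + cos φ cos δ sin H₀ = 1.6195×0.13572×0.33460 + 0.99075×0.94236×0.99882 = 0.073545 + 0.932541 = 1.006086.
Q̄ = (S₀/π) × [bracket] = (2426/π) × 1.006086 = 776.92 W/m².
— Configuration B (φ=+74.2°):
Solar declination: sin δ = sin ε · sin λ_s = sin 45.00° × sin 90.0° = 0.70711, so δ = +45.000°.
cos H₀ = −tan(+74.2°) tan(+45.000°) = -3.5339 ≤ −1 ⇒ polar day, H₀ = π.
Bracket: H₀ sin φ sin δ + cos φ cos δ sin H₀ = 3.1416×0.96222×0.70711 + 0.27228×0.70711×0.00000 = 2.137530 + 0.000000 = 2.137530.
Q̄ = (S₀/π) × [bracket] = (2426/π) × 2.137530 = 1650.6 W/m².
Ratio Q̄_A / Q̄_B = 776.92 / 1650.6 = 0.4707.

Q̄_A / Q̄_B ≈ 0.471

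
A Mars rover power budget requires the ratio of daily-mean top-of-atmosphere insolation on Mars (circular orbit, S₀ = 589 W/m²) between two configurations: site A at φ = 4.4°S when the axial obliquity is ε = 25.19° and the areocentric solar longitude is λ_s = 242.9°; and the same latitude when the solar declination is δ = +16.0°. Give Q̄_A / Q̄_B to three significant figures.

— Configuration A (φ=-4.4°):
sin δ = sin 25.19° × sin 242.9° = -0.37889, so δ = -22.265°.
cos H₀ = −tan(-4.4°) tan(-22.265°) = -0.0315, H₀ = 1.6023 rad.
Bracket: H₀ sin φ sin δ + cos φ cos δ sin H₀ = 1.6023×-0.07672×-0.37889 + 0.99705×0.92544×0.99950 = 0.046576 + 0.922249 = 0.968825.
Q̄ = (S₀/π) × [bracket] = (589/π) × 0.968825 = 181.64 W/m².
— Configuration B (φ=-4.4°):
cos H₀ = −tan(-4.4°) tan(+16.000°) = 0.0221, H₀ = 1.5487 rad.
Bracket: H₀ sin φ sin δ + cos φ cos δ sin H₀ = 1.5487×-0.07672×0.27564 + 0.99705×0.96126×0.99976 = -0.032751 + 0.958194 = 0.925443.
Q̄ = (S₀/π) × [bracket] = (589/π) × 0.925443 = 173.51 W/m².
Ratio Q̄_A / Q̄_B = 181.64 / 173.51 = 1.047.

Q̄_A / Q̄_B ≈ 1.05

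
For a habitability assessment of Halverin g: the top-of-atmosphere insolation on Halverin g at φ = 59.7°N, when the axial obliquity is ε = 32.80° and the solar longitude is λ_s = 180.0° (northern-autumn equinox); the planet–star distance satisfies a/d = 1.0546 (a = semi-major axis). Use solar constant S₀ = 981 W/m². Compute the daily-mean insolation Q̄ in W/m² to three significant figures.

Solar declination: sin δ = sin ε · sin λ_s = sin 32.80° × sin 180.0° = 0.00000, so δ = +0.000°.
cos H₀ = −tan(+59.7°) tan(+0.000°) = -0.0000, H₀ = 1.5708 rad.
Bracket: H₀ sin φ sin δ + cos φ cos δ sin H₀ = 1.5708×0.86340×0.00000 + 0.50453×1.00000×1.00000 = 0.000000 + 0.504530 = 0.504530.
Inverse-square distance factor (a/d)² = 1.0546² = 1.112181.
Q̄ = (S₀/π) × 1.112181 × [bracket] = (981/π) × 1.112181 × 0.504530 = 175.2 W/m².

Q̄ ≈ 175 W/m²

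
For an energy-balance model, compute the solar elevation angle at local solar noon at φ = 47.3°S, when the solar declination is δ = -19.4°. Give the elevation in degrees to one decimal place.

62.1°

At local noon the hour angle is zero, so the zenith angle equals |φ − δ| = |-47.3° − (-19.400°)| = 27.900°.
Elevation = 90° − 27.900° = 62.1°.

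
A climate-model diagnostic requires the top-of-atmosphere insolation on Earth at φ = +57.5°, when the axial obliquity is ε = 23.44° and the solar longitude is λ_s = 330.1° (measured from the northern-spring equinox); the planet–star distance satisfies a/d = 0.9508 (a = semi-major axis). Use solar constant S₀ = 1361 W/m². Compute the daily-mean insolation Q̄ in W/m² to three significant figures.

Q̄ ≈ 114 W/m²

Solar declination: sin δ = sin ε · sin λ_s = sin 23.44° × sin 330.1° = -0.19829, so δ = -11.437°.
cos H₀ = −tan(+57.5°) tan(-11.437°) = 0.3176, H₀ = 1.2476 rad.
Bracket: H₀ sin φ sin δ + cos φ cos δ sin H₀ = 1.2476×0.84339×-0.19829 + 0.53730×0.98014×0.94824 = -0.208643 + 0.499371 = 0.290728.
Inverse-square distance factor (a/d)² = 0.9508² = 0.904021.
Q̄ = (S₀/π) × 0.904021 × [bracket] = (1361/π) × 0.904021 × 0.290728 = 113.9 W/m².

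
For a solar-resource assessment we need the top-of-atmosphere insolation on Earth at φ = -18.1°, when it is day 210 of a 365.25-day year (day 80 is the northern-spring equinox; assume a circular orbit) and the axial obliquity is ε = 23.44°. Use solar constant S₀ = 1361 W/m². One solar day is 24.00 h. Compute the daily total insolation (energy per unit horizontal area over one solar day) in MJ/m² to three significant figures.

28.3 MJ/m²

Solar longitude: λ_s = 360° × (210 − 80)/365.25 = 128.131°.
sin δ = sin 23.44° × sin 128.131° = 0.31290, so δ = +18.234°.
cos H₀ = −tan(-18.1°) tan(+18.234°) = 0.1077, H₀ = 1.4629 rad.
Bracket: H₀ sin φ sin δ + cos φ cos δ sin H₀ = 1.4629×-0.31068×0.31290 + 0.95052×0.94979×0.99419 = -0.142211 + 0.897549 = 0.755338.
Q̄ = (S₀/π) × [bracket] = (1361/π) × 0.755338 = 327.23 W/m².
Daily total = Q̄ × 24.00 h × 3600 s/h = 327.23 × 24.00 × 3600 / 10⁶ = 28.27 MJ/m².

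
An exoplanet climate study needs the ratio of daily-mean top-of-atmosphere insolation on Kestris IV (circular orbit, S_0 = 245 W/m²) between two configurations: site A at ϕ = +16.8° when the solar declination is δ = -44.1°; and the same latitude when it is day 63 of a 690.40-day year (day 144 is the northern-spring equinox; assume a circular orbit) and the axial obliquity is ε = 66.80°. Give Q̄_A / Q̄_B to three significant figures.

— Configuration A (ϕ=+16.8°):
cos h₀ = −tan(+16.8°) tan(-44.100°) = 0.2926, h₀ = 1.2739 rad.
Bracket: h₀ sin ϕ sin δ + cos ϕ cos δ sin h₀ = 1.2739×0.28903×-0.69591 + 0.95732×0.71813×0.95624 = -0.256231 + 0.657396 = 0.401165.
Q̄ = (S_0/π) × [bracket] = (245/π) × 0.401165 = 31.285 W/m².
— Configuration B (ϕ=+16.8°):
Solar longitude: L_s = 360° × (63 − 144)/690.40 = -42.236°, i.e. -42.236° + 360° = 317.764°.
sin δ = sin 66.80° × sin 317.764° = -0.61783, so δ = -38.158°.
cos h₀ = −tan(+16.8°) tan(-38.158°) = 0.2372, h₀ = 1.3313 rad.
Bracket: h₀ sin ϕ sin δ + cos ϕ cos δ sin h₀ = 1.3313×0.28903×-0.61783 + 0.95732×0.78631×0.97145 = -0.237732 + 0.731259 = 0.493527.
Q̄ = (S_0/π) × [bracket] = (245/π) × 0.493527 = 38.488 W/m².
Ratio Q̄_A / Q̄_B = 31.285 / 38.488 = 0.8129.

Q̄_A / Q̄_B ≈ 0.813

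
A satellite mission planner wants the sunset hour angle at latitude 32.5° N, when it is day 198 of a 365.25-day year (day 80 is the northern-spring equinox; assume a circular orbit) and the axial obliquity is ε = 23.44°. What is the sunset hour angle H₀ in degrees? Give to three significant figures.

Solar longitude: λ_s = 360° × (198 − 80)/365.25 = 116.304°.
sin δ = sin 23.44° × sin 116.304° = 0.35660, so δ = +20.892°.
cos H₀ = −tan φ · tan δ = −tan(+32.5°) × tan(+20.892°) = -0.2432, so H₀ = 1.8164 rad = 104.07°.

H₀ = 104°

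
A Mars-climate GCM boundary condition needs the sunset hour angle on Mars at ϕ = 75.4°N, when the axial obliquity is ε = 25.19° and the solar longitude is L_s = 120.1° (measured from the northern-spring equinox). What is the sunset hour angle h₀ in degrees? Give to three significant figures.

h₀ = 180°

Solar declination: sin δ = sin ε · sin L_s = sin 25.19° × sin 120.1° = 0.36823, so δ = +21.606°.
Sunrise equation: cos h₀ = −tan ϕ · tan δ = -1.5205 ≤ −1, so the Sun never sets (polar day) and h₀ = π.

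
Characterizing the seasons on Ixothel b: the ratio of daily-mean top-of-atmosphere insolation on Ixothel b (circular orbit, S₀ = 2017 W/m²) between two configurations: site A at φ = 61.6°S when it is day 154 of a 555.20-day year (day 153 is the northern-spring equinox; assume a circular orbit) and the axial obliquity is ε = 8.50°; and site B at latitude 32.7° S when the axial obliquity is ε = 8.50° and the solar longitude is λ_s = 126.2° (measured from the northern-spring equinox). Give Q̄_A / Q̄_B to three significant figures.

Q̄_A / Q̄_B ≈ 0.642

— Configuration A (φ=-61.6°):
Solar longitude: λ_s = 360° × (154 − 153)/555.20 = 0.648°.
sin δ = sin 8.50° × sin 0.648° = 0.00167, so δ = +0.096°.
cos H₀ = −tan(-61.6°) tan(+0.096°) = 0.0031, H₀ = 1.5677 rad.
Bracket: H₀ sin φ sin δ + cos φ cos δ sin H₀ = 1.5677×-0.87965×0.00167 + 0.47562×1.00000×1.00000 = -0.002303 + 0.475620 = 0.473317.
Q̄ = (S₀/π) × [bracket] = (2017/π) × 0.473317 = 303.88 W/m².
— Configuration B (φ=-32.7°):
Solar declination: sin δ = sin ε · sin λ_s = sin 8.50° × sin 126.2° = 0.11928, so δ = +6.850°.
cos H₀ = −tan(-32.7°) tan(+6.850°) = 0.0771, H₀ = 1.4936 rad.
Bracket: H₀ sin φ sin δ + cos φ cos δ sin H₀ = 1.4936×-0.54024×0.11928 + 0.84151×0.99286×0.99702 = -0.096247 + 0.833012 = 0.736765.
Q̄ = (S₀/π) × [bracket] = (2017/π) × 0.736765 = 473.03 W/m².
Ratio Q̄_A / Q̄_B = 303.88 / 473.03 = 0.6424.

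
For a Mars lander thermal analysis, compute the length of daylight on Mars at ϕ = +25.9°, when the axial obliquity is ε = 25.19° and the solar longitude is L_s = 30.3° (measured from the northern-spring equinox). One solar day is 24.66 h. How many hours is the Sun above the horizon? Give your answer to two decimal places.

Solar declination: sin δ = sin ε · sin L_s = sin 25.19° × sin 30.3° = 0.21474, so δ = +12.400°.
cos h₀ = −tan ϕ · tan δ = −tan(+25.9°) × tan(+12.400°) = -0.1068, so h₀ = 1.6778 rad = 96.13°.
Daylight = 2h₀/(2π) × 24.66 h = (1.6778/π) × 24.66 = 13.17 h.

13.17 h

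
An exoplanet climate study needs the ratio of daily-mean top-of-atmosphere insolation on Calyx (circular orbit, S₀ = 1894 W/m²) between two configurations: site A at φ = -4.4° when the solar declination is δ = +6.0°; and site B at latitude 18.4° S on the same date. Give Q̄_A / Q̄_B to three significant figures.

— Configuration A (φ=-4.4°):
cos H₀ = −tan(-4.4°) tan(+6.000°) = 0.0081, H₀ = 1.5627 rad.
Bracket: H₀ sin φ sin δ + cos φ cos δ sin H₀ = 1.5627×-0.07672×0.10453 + 0.99705×0.99452×0.99997 = -0.012532 + 0.991556 = 0.979024.
Q̄ = (S₀/π) × [bracket] = (1894/π) × 0.979024 = 590.23 W/m².
— Configuration B (φ=-18.4°):
cos H₀ = −tan(-18.4°) tan(+6.000°) = 0.0350, H₀ = 1.5358 rad.
Bracket: H₀ sin φ sin δ + cos φ cos δ sin H₀ = 1.5358×-0.31565×0.10453 + 0.94888×0.99452×0.99939 = -0.050674 + 0.943104 = 0.892430.
Q̄ = (S₀/π) × [bracket] = (1894/π) × 0.892430 = 538.03 W/m².
Ratio Q̄_A / Q̄_B = 590.23 / 538.03 = 1.097.

Q̄_A / Q̄_B ≈ 1.10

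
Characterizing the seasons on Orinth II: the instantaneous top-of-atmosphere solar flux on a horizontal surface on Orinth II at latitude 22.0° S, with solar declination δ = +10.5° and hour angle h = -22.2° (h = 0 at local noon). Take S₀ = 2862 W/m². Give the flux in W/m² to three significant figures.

2.22e+03 W/m²

cos θ_z = sin φ sin δ + cos φ cos δ cos h = -0.068267 + 0.844077 = 0.775810.
Flux = S₀ · cos θ_z = 2862 × 0.775810 = 2220 W/m².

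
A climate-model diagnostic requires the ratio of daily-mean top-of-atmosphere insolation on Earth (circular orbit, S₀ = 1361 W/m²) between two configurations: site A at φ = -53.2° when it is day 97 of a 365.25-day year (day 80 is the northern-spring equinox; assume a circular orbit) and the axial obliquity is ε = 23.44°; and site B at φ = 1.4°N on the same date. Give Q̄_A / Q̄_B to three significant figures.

— Configuration A (φ=-53.2°):
Solar longitude: λ_s = 360° × (97 − 80)/365.25 = 16.756°.
sin δ = sin 23.44° × sin 16.756° = 0.11468, so δ = +6.585°.
cos H₀ = −tan(-53.2°) tan(+6.585°) = 0.1543, H₀ = 1.4159 rad.
Bracket: H₀ sin φ sin δ + cos φ cos δ sin H₀ = 1.4159×-0.80073×0.11468 + 0.59902×0.99340×0.98802 = -0.130019 + 0.587938 = 0.457919.
Q̄ = (S₀/π) × [bracket] = (1361/π) × 0.457919 = 198.38 W/m².
— Configuration B (φ=+1.4°):
cos H₀ = −tan(+1.4°) tan(+6.585°) = -0.0028, H₀ = 1.5736 rad.
Bracket: H₀ sin φ sin δ + cos φ cos δ sin H₀ = 1.5736×0.02443×0.11468 + 0.99970×0.99340×1.00000 = 0.004409 + 0.993102 = 0.997511.
Q̄ = (S₀/π) × [bracket] = (1361/π) × 0.997511 = 432.14 W/m².
Ratio Q̄_A / Q̄_B = 198.38 / 432.14 = 0.4591.

Q̄_A / Q̄_B ≈ 0.459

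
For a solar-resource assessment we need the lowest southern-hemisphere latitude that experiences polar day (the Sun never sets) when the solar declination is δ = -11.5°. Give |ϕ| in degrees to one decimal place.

|ϕ| = 78.5°

Polar day requires cos h₀ = −tan ϕ tan δ ≤ −1, i.e. tan ϕ tan δ ≥ 1.
The boundary is |tan ϕ| · |tan δ| = 1, so |ϕ| = 90° − |δ| = 90° − 11.5° = 78.5° in the southern hemisphere.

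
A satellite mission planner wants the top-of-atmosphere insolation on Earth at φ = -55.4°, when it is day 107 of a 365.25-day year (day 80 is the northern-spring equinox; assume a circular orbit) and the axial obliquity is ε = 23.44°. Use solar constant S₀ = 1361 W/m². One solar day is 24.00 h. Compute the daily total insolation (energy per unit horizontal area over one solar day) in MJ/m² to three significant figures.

Solar longitude: λ_s = 360° × (107 − 80)/365.25 = 26.612°.
sin δ = sin 23.44° × sin 26.612° = 0.17819, so δ = +10.264°.
cos H₀ = −tan(-55.4°) tan(+10.264°) = 0.2625, H₀ = 1.3052 rad.
Bracket: H₀ sin φ sin δ + cos φ cos δ sin H₀ = 1.3052×-0.82314×0.17819 + 0.56784×0.98400×0.96493 = -0.191441 + 0.539159 = 0.347718.
Q̄ = (S₀/π) × [bracket] = (1361/π) × 0.347718 = 150.64 W/m².
Daily total = Q̄ × 24.00 h × 3600 s/h = 150.64 × 24.00 × 3600 / 10⁶ = 13.02 MJ/m².

13.0 MJ/m²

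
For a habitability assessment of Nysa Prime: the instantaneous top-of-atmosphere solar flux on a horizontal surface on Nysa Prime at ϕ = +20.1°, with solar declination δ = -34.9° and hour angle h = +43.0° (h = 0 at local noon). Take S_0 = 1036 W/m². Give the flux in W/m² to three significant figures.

380 W/m²

cos θ_z = sin ϕ sin δ + cos ϕ cos δ cos h = -0.196623 + 0.563289 = 0.366666.
Flux = S_0 · cos θ_z = 1036 × 0.366666 = 379.9 W/m².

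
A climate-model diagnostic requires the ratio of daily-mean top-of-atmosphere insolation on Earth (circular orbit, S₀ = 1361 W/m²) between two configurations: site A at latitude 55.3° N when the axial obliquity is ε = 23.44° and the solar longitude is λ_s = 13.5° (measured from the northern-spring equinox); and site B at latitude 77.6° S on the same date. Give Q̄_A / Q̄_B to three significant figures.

— Configuration A (φ=+55.3°):
Solar declination: sin δ = sin ε · sin λ_s = sin 23.44° × sin 13.5° = 0.09286, so δ = +5.328°.
cos H₀ = −tan(+55.3°) tan(+5.328°) = -0.1347, H₀ = 1.7059 rad.
Bracket: H₀ sin φ sin δ + cos φ cos δ sin H₀ = 1.7059×0.82214×0.09286 + 0.56928×0.99568×0.99089 = 0.130235 + 0.561657 = 0.691892.
Q̄ = (S₀/π) × [bracket] = (1361/π) × 0.691892 = 299.74 W/m².
— Configuration B (φ=-77.6°):
cos H₀ = −tan(-77.6°) tan(+5.328°) = 0.4242, H₀ = 1.1327 rad.
Bracket: H₀ sin φ sin δ + cos φ cos δ sin H₀ = 1.1327×-0.97667×0.09286 + 0.21474×0.99568×0.90557 = -0.102729 + 0.193622 = 0.090893.
Q̄ = (S₀/π) × [bracket] = (1361/π) × 0.090893 = 39.377 W/m².
Ratio Q̄_A / Q̄_B = 299.74 / 39.377 = 7.612.

Q̄_A / Q̄_B ≈ 7.61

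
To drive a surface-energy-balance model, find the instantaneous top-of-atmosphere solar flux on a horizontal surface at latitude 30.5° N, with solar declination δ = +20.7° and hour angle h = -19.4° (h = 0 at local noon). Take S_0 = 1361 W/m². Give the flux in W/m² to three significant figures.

cos θ_z = sin ϕ sin δ + cos ϕ cos δ cos h = 0.179402 + 0.760243 = 0.939645.
Flux = S_0 · cos θ_z = 1361 × 0.939645 = 1279 W/m².

1.28e+03 W/m²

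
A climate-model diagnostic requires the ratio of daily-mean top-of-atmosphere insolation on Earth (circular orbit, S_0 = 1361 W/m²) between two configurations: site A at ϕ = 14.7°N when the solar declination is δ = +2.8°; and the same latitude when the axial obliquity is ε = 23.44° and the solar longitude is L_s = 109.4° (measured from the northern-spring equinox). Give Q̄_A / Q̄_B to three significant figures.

Q̄_A / Q̄_B ≈ 0.938

— Configuration A (ϕ=+14.7°):
cos h₀ = −tan(+14.7°) tan(+2.800°) = -0.0128, h₀ = 1.5836 rad.
Bracket: h₀ sin ϕ sin δ + cos ϕ cos δ sin h₀ = 1.5836×0.25376×0.04885 + 0.96727×0.99881×0.99992 = 0.019631 + 0.966042 = 0.985673.
Q̄ = (S_0/π) × [bracket] = (1361/π) × 0.985673 = 427.01 W/m².
— Configuration B (ϕ=+14.7°):
Solar declination: sin δ = sin ε · sin L_s = sin 23.44° × sin 109.4° = 0.37520, so δ = +22.037°.
cos h₀ = −tan(+14.7°) tan(+22.037°) = -0.1062, h₀ = 1.6772 rad.
Bracket: h₀ sin ϕ sin δ + cos ϕ cos δ sin h₀ = 1.6772×0.25376×0.37520 + 0.96727×0.92694×0.99435 = 0.159687 + 0.891535 = 1.051222.
Q̄ = (S_0/π) × [bracket] = (1361/π) × 1.051222 = 455.41 W/m².
Ratio Q̄_A / Q̄_B = 427.01 / 455.41 = 0.9376.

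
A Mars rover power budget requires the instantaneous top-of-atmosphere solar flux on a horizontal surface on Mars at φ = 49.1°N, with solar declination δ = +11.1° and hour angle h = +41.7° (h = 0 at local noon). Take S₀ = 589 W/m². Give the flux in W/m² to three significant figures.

368 W/m²

cos θ_z = sin φ sin δ + cos φ cos δ cos h = 0.145518 + 0.479709 = 0.625227.
Flux = S₀ · cos θ_z = 589 × 0.625227 = 368.3 W/m².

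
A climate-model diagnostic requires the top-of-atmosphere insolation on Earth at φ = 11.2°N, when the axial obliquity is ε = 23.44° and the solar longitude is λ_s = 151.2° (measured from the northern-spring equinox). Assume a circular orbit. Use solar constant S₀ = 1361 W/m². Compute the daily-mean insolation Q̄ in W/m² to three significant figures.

Q̄ ≈ 443 W/m²

Solar declination: sin δ = sin ε · sin λ_s = sin 23.44° × sin 151.2° = 0.19164, so δ = +11.048°.
cos H₀ = −tan(+11.2°) tan(+11.048°) = -0.0387, H₀ = 1.6095 rad.
Bracket: H₀ sin φ sin δ + cos φ cos δ sin H₀ = 1.6095×0.19423×0.19164 + 0.98096×0.98147×0.99925 = 0.059909 + 0.962061 = 1.021970.
Q̄ = (S₀/π) × [bracket] = (1361/π) × 1.021970 = 442.7 W/m².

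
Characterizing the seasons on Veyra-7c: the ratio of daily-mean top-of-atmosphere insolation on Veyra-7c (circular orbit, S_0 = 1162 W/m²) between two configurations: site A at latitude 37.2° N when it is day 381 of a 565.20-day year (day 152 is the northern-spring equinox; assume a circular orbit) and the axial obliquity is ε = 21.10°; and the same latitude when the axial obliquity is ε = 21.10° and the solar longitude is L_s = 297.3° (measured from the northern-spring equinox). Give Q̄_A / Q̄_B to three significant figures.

Q̄_A / Q̄_B ≈ 2.06

— Configuration A (ϕ=+37.2°):
Solar longitude: L_s = 360° × (381 − 152)/565.20 = 145.860°.
sin δ = sin 21.10° × sin 145.860° = 0.20204, so δ = +11.656°.
cos h₀ = −tan(+37.2°) tan(+11.656°) = -0.1566, h₀ = 1.7280 rad.
Bracket: h₀ sin ϕ sin δ + cos ϕ cos δ sin h₀ = 1.7280×0.60460×0.20204 + 0.79653×0.97938×0.98766 = 0.211081 + 0.770479 = 0.981560.
Q̄ = (S_0/π) × [bracket] = (1162/π) × 0.981560 = 363.06 W/m².
— Configuration B (ϕ=+37.2°):
Solar declination: sin δ = sin ε · sin L_s = sin 21.10° × sin 297.3° = -0.31990, so δ = -18.657°.
cos h₀ = −tan(+37.2°) tan(-18.657°) = 0.2563, h₀ = 1.3116 rad.
Bracket: h₀ sin ϕ sin δ + cos ϕ cos δ sin h₀ = 1.3116×0.60460×-0.31990 + 0.79653×0.94745×0.96660 = -0.253679 + 0.729466 = 0.475787.
Q̄ = (S_0/π) × [bracket] = (1162/π) × 0.475787 = 175.98 W/m².
Ratio Q̄_A / Q̄_B = 363.06 / 175.98 = 2.063.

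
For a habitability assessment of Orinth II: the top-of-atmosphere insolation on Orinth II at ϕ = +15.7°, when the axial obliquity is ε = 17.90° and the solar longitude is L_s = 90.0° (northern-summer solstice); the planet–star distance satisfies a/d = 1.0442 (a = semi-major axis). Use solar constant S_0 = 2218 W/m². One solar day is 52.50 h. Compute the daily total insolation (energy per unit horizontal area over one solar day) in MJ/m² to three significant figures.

153 MJ/m²

Solar declination: sin δ = sin ε · sin L_s = sin 17.90° × sin 90.0° = 0.30736, so δ = +17.900°.
cos h₀ = −tan(+15.7°) tan(+17.900°) = -0.0908, h₀ = 1.6617 rad.
Bracket: h₀ sin ϕ sin δ + cos ϕ cos δ sin h₀ = 1.6617×0.27060×0.30736 + 0.96269×0.95159×0.99587 = 0.138206 + 0.912303 = 1.050509.
Inverse-square distance factor (a/d)² = 1.0442² = 1.090354.
Q̄ = (S_0/π) × 1.090354 × [bracket] = (2218/π) × 1.090354 × 1.050509 = 808.68 W/m².
Daily total = Q̄ × 52.50 h × 3600 s/h = 808.68 × 52.50 × 3600 / 10⁶ = 152.8 MJ/m².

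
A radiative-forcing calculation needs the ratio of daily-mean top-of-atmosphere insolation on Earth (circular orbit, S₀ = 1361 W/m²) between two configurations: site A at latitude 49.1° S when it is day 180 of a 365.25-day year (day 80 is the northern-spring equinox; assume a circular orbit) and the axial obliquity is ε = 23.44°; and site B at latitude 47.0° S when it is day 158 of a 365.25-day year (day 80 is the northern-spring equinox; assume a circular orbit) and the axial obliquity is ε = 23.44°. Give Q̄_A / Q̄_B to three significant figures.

— Configuration A (φ=-49.1°):
Solar longitude: λ_s = 360° × (180 − 80)/365.25 = 98.563°.
sin δ = sin 23.44° × sin 98.563° = 0.39335, so δ = +23.163°.
cos H₀ = −tan(-49.1°) tan(+23.163°) = 0.4939, H₀ = 1.0542 rad.
Bracket: H₀ sin φ sin δ + cos φ cos δ sin H₀ = 1.0542×-0.75585×0.39335 + 0.65474×0.91939×0.86951 = -0.313428 + 0.523411 = 0.209983.
Q̄ = (S₀/π) × [bracket] = (1361/π) × 0.209983 = 90.969 W/m².
— Configuration B (φ=-47.0°):
Solar longitude: λ_s = 360° × (158 − 80)/365.25 = 76.879°.
sin δ = sin 23.44° × sin 76.879° = 0.38740, so δ = +22.793°.
cos H₀ = −tan(-47.0°) tan(+22.793°) = 0.4506, H₀ = 1.1033 rad.
Bracket: H₀ sin φ sin δ + cos φ cos δ sin H₀ = 1.1033×-0.73135×0.38740 + 0.68200×0.92191×0.89271 = -0.312592 + 0.561285 = 0.248693.
Q̄ = (S₀/π) × [bracket] = (1361/π) × 0.248693 = 107.74 W/m².
Ratio Q̄_A / Q̄_B = 90.969 / 107.74 = 0.8443.

Q̄_A / Q̄_B ≈ 0.844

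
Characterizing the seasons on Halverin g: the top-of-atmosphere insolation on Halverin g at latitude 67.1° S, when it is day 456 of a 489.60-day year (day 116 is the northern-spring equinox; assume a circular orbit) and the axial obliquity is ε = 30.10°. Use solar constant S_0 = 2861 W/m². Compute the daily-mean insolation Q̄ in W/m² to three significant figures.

Solar longitude: L_s = 360° × (456 − 116)/489.60 = 250.000°.
sin δ = sin 30.10° × sin 250.000° = -0.47127, so δ = -28.117°.
cos h₀ = −tan(-67.1°) tan(-28.117°) = -1.2649 ≤ −1 ⇒ polar day, h₀ = π.
Bracket: h₀ sin ϕ sin δ + cos ϕ cos δ sin h₀ = 3.1416×-0.92119×-0.47127 + 0.38912×0.88199×0.00000 = 1.363860 + 0.000000 = 1.363860.
Q̄ = (S_0/π) × [bracket] = (2861/π) × 1.363860 = 1242 W/m².

Q̄ ≈ 1.24e+03 W/m²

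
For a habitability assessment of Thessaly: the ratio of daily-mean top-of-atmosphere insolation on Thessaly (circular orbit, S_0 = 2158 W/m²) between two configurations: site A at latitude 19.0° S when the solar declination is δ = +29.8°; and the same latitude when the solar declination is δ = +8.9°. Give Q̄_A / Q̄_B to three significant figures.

Q̄_A / Q̄_B ≈ 0.680

— Configuration A (ϕ=-19.0°):
cos h₀ = −tan(-19.0°) tan(+29.800°) = 0.1972, h₀ = 1.3723 rad.
Bracket: h₀ sin ϕ sin δ + cos ϕ cos δ sin h₀ = 1.3723×-0.32557×0.49697 + 0.94552×0.86777×0.98036 = -0.222036 + 0.804379 = 0.582343.
Q̄ = (S_0/π) × [bracket] = (2158/π) × 0.582343 = 400.02 W/m².
— Configuration B (ϕ=-19.0°):
cos h₀ = −tan(-19.0°) tan(+8.900°) = 0.0539, h₀ = 1.5168 rad.
Bracket: h₀ sin ϕ sin δ + cos ϕ cos δ sin h₀ = 1.5168×-0.32557×0.15471 + 0.94552×0.98796×0.99855 = -0.076400 + 0.932781 = 0.856381.
Q̄ = (S_0/π) × [bracket] = (2158/π) × 0.856381 = 588.26 W/m².
Ratio Q̄_A / Q̄_B = 400.02 / 588.26 = 0.6800.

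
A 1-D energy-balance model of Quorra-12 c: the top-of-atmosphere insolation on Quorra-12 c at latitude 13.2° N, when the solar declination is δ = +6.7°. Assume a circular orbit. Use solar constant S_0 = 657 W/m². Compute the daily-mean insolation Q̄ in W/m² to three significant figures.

cos h₀ = −tan(+13.2°) tan(+6.700°) = -0.0276, h₀ = 1.5984 rad.
Bracket: h₀ sin ϕ sin δ + cos ϕ cos δ sin h₀ = 1.5984×0.22835×0.11667 + 0.97358×0.99317×0.99962 = 0.042584 + 0.966563 = 1.009147.
Q̄ = (S_0/π) × [bracket] = (657/π) × 1.009147 = 211.0 W/m².

Q̄ ≈ 211 W/m²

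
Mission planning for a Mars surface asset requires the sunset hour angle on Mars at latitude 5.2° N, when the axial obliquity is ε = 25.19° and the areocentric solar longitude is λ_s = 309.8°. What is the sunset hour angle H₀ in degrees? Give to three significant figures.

sin δ = sin 25.19° × sin 309.8° = -0.32700, so δ = -19.087°.
cos H₀ = −tan φ · tan δ = −tan(+5.2°) × tan(-19.087°) = 0.0315, so H₀ = 1.5393 rad = 88.20°.

H₀ = 88.2°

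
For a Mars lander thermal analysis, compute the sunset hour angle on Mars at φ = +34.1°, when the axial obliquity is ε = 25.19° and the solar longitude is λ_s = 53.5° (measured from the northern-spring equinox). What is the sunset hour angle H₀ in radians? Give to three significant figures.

H₀ = 1.82 rad

Solar declination: sin δ = sin ε · sin λ_s = sin 25.19° × sin 53.5° = 0.34214, so δ = +20.007°.
cos H₀ = −tan φ · tan δ = −tan(+34.1°) × tan(+20.007°) = -0.2465, so H₀ = 1.8199 rad = 104.27°.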